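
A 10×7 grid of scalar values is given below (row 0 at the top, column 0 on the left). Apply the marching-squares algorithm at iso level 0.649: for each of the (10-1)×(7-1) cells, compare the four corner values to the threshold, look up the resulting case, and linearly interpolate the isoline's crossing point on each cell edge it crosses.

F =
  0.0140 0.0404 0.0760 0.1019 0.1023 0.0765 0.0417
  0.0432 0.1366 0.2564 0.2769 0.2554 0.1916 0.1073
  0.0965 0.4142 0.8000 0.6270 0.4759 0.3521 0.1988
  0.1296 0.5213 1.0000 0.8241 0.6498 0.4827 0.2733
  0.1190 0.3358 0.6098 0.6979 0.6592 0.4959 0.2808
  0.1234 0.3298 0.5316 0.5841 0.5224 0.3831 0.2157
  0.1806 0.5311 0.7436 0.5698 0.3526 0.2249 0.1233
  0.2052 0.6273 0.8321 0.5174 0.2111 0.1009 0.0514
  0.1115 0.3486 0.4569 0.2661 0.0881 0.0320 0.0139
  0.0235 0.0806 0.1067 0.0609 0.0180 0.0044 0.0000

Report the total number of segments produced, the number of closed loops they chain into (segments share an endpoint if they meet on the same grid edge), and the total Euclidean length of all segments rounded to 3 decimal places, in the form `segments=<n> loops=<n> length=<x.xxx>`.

segments=18 loops=2 length=13.651

cell (1,1): code 0100 → (1.722,2.000)–(2.000,1.609)
cell (1,2): code 1000 → (2.000,2.873)–(1.722,2.000)
cell (2,1): code 0110 → (2.000,1.609)–(3.000,1.267)
cell (2,2): code 1101 → (2.112,3.000)–(2.000,2.873)
cell (2,3): code 1100 → (2.995,4.000)–(2.112,3.000)
cell (2,4): code 1000 → (3.000,4.005)–(2.995,4.000)
cell (3,1): code 0010 → (3.000,1.267)–(3.900,2.000)
cell (3,2): code 0111 → (3.900,2.000)–(4.000,2.445)
cell (3,4): code 1001 → (4.000,4.062)–(3.000,4.005)
cell (4,2): code 0010 → (4.000,2.445)–(4.430,3.000)
cell (4,3): code 0011 → (4.430,3.000)–(4.075,4.000)
cell (4,4): code 0001 → (4.075,4.000)–(4.000,4.062)
cell (5,1): code 0100 → (5.554,2.000)–(6.000,1.555)
cell (5,2): code 1000 → (6.000,2.544)–(5.554,2.000)
cell (6,1): code 0110 → (6.000,1.555)–(7.000,1.106)
cell (6,2): code 1001 → (7.000,2.582)–(6.000,2.544)
cell (7,1): code 0010 → (7.000,1.106)–(7.488,2.000)
cell (7,2): code 0001 → (7.488,2.000)–(7.000,2.582)
total: 18 segments, chained into 2 closed loop(s), length Σ = 13.650796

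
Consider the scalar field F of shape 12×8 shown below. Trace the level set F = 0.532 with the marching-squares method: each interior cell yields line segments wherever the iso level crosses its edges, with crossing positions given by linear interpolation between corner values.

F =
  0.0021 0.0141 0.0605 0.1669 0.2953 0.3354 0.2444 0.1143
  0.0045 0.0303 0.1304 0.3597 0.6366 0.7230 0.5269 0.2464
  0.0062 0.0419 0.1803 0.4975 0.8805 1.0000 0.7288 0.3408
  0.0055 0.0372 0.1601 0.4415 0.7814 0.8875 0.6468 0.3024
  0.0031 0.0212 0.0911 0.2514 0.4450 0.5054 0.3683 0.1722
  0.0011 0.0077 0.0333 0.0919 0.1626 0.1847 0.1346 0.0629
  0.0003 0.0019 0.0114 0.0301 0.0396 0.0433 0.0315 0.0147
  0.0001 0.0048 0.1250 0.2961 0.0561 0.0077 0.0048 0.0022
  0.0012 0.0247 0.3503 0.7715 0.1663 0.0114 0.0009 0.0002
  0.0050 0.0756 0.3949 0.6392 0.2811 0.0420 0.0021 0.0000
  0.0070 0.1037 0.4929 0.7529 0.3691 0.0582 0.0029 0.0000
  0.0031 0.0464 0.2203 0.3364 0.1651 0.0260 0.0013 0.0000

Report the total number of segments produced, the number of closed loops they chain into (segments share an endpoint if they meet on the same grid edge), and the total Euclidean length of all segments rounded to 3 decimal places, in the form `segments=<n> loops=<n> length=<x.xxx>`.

cell (0,3): code 0100 → (0.694,4.000)–(1.000,3.622)
cell (0,4): code 1100 → (0.507,5.000)–(0.694,4.000)
cell (0,5): code 1000 → (1.000,5.974)–(0.507,5.000)
cell (1,3): code 0110 → (1.000,3.622)–(2.000,3.090)
cell (1,5): code 1101 → (1.025,6.000)–(1.000,5.974)
cell (1,6): code 1000 → (2.000,6.507)–(1.025,6.000)
cell (2,3): code 0110 → (2.000,3.090)–(3.000,3.266)
cell (2,6): code 1001 → (3.000,6.333)–(2.000,6.507)
cell (3,3): code 0010 → (3.000,3.266)–(3.741,4.000)
cell (3,4): code 0011 → (3.741,4.000)–(3.930,5.000)
cell (3,5): code 0011 → (3.930,5.000)–(3.412,6.000)
cell (3,6): code 0001 → (3.412,6.000)–(3.000,6.333)
cell (7,2): code 0100 → (7.496,3.000)–(8.000,2.431)
cell (7,3): code 1000 → (8.000,3.396)–(7.496,3.000)
cell (8,2): code 0110 → (8.000,2.431)–(9.000,2.561)
cell (8,3): code 1001 → (9.000,3.299)–(8.000,3.396)
cell (9,2): code 0110 → (9.000,2.561)–(10.000,2.150)
cell (9,3): code 1001 → (10.000,3.576)–(9.000,3.299)
cell (10,2): code 0010 → (10.000,2.150)–(10.530,3.000)
cell (10,3): code 0001 → (10.530,3.000)–(10.000,3.576)
total: 20 segments, chained into 2 closed loop(s), length Σ = 17.926760

segments=20 loops=2 length=17.927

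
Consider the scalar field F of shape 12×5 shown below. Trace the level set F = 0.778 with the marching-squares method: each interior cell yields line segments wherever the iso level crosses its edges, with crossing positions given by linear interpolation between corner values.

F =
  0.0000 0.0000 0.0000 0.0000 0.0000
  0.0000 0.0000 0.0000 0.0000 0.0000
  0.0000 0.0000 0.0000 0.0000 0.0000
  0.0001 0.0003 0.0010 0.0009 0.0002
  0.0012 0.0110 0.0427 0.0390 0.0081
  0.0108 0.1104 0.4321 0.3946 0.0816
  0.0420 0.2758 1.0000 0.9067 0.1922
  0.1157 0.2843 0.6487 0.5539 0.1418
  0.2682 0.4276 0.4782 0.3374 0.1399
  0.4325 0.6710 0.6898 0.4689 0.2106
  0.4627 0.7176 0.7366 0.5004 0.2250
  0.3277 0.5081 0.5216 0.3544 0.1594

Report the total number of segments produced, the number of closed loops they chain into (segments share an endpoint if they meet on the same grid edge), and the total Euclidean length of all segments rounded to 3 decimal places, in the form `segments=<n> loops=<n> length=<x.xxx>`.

segments=6 loops=1 length=3.960

cell (5,1): code 0100 → (5.609,2.000)–(6.000,1.693)
cell (5,2): code 1100 → (5.749,3.000)–(5.609,2.000)
cell (5,3): code 1000 → (6.000,3.180)–(5.749,3.000)
cell (6,1): code 0010 → (6.000,1.693)–(6.632,2.000)
cell (6,2): code 0011 → (6.632,2.000)–(6.365,3.000)
cell (6,3): code 0001 → (6.365,3.000)–(6.000,3.180)
total: 6 segments, chained into 1 closed loop(s), length Σ = 3.959948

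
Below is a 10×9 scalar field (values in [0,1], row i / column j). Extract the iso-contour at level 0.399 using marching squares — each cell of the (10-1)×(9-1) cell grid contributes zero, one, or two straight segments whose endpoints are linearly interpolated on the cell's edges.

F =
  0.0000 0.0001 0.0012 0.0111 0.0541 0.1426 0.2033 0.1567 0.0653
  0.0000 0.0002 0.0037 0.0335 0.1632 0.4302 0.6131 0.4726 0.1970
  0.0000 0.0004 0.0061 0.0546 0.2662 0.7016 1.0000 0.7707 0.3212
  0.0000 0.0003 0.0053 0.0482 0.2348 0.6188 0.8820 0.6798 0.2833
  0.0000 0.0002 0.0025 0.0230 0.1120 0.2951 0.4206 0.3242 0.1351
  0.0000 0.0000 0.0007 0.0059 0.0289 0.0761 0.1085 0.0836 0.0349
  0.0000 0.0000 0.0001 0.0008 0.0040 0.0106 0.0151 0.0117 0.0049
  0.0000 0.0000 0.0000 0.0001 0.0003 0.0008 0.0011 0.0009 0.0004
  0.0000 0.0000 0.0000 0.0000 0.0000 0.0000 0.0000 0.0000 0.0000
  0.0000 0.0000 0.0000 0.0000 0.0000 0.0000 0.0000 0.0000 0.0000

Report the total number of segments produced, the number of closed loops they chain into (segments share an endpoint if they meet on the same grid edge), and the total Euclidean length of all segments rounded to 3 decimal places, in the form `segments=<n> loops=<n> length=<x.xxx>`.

cell (0,4): code 0100 → (0.892,5.000)–(1.000,4.883)
cell (0,5): code 1100 → (0.478,6.000)–(0.892,5.000)
cell (0,6): code 1100 → (0.767,7.000)–(0.478,6.000)
cell (0,7): code 1000 → (1.000,7.267)–(0.767,7.000)
cell (1,4): code 0110 → (1.000,4.883)–(2.000,4.305)
cell (1,7): code 1001 → (2.000,7.827)–(1.000,7.267)
cell (2,4): code 0110 → (2.000,4.305)–(3.000,4.428)
cell (2,7): code 1001 → (3.000,7.708)–(2.000,7.827)
cell (3,4): code 0010 → (3.000,4.428)–(3.679,5.000)
cell (3,5): code 0111 → (3.679,5.000)–(4.000,5.828)
cell (3,6): code 1011 → (4.000,6.224)–(3.790,7.000)
cell (3,7): code 0001 → (3.790,7.000)–(3.000,7.708)
cell (4,5): code 0010 → (4.000,5.828)–(4.069,6.000)
cell (4,6): code 0001 → (4.069,6.000)–(4.000,6.224)
total: 14 segments, chained into 1 closed loop(s), length Σ = 11.013548

segments=14 loops=1 length=11.014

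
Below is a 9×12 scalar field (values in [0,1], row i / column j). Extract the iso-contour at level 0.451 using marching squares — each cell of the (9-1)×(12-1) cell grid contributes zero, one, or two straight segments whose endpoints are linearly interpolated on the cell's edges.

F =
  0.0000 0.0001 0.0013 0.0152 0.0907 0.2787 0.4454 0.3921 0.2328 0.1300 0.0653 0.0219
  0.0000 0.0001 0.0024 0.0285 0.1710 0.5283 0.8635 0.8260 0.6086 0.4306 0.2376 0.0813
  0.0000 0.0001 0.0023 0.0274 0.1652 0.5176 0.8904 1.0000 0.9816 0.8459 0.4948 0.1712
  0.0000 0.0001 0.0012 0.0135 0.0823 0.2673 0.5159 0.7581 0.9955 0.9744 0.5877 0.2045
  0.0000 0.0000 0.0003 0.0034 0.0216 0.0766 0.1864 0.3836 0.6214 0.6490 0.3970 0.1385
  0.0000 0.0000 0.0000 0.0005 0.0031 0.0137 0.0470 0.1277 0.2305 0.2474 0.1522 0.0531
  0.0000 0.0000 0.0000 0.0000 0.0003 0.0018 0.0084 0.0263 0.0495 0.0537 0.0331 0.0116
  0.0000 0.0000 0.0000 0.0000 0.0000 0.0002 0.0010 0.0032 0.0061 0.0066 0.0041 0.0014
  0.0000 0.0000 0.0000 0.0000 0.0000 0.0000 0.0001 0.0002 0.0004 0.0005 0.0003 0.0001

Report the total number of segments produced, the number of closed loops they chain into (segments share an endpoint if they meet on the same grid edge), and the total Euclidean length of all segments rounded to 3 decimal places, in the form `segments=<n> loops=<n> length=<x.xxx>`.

cell (0,4): code 0100 → (0.690,5.000)–(1.000,4.784)
cell (0,5): code 1100 → (0.013,6.000)–(0.690,5.000)
cell (0,6): code 1100 → (0.136,7.000)–(0.013,6.000)
cell (0,7): code 1100 → (0.581,8.000)–(0.136,7.000)
cell (0,8): code 1000 → (1.000,8.885)–(0.581,8.000)
cell (1,4): code 0110 → (1.000,4.784)–(2.000,4.811)
cell (1,8): code 1101 → (1.049,9.000)–(1.000,8.885)
cell (1,9): code 1100 → (1.830,10.000)–(1.049,9.000)
cell (1,10): code 1000 → (2.000,10.135)–(1.830,10.000)
cell (2,4): code 0010 → (2.000,4.811)–(2.266,5.000)
cell (2,5): code 0111 → (2.266,5.000)–(3.000,5.739)
cell (2,10): code 1001 → (3.000,10.357)–(2.000,10.135)
cell (3,5): code 0010 → (3.000,5.739)–(3.197,6.000)
cell (3,6): code 0011 → (3.197,6.000)–(3.820,7.000)
cell (3,7): code 0111 → (3.820,7.000)–(4.000,7.283)
cell (3,9): code 1011 → (4.000,9.786)–(3.717,10.000)
cell (3,10): code 0001 → (3.717,10.000)–(3.000,10.357)
cell (4,7): code 0010 → (4.000,7.283)–(4.436,8.000)
cell (4,8): code 0011 → (4.436,8.000)–(4.493,9.000)
cell (4,9): code 0001 → (4.493,9.000)–(4.000,9.786)
total: 20 segments, chained into 1 closed loop(s), length Σ = 15.434982

segments=20 loops=1 length=15.435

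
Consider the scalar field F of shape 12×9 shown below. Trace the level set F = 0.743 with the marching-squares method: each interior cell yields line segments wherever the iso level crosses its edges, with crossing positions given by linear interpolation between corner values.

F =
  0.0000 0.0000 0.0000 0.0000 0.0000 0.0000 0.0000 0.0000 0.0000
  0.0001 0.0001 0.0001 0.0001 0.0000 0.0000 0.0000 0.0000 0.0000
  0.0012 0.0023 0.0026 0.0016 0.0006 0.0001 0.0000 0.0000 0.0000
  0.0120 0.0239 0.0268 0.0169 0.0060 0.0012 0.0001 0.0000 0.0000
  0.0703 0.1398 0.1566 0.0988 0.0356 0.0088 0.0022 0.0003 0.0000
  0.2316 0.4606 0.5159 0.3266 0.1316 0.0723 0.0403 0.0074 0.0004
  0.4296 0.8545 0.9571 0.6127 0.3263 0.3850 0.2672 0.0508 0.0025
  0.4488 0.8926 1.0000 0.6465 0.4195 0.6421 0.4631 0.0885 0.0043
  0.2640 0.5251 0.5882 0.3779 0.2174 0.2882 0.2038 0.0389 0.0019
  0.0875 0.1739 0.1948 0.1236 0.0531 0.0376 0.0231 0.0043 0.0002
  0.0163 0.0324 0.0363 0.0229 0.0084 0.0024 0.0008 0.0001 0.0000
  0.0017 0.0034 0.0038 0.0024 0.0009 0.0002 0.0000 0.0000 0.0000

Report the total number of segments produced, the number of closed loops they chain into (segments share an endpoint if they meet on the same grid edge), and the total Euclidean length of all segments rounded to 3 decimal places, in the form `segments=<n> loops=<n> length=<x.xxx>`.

cell (5,0): code 0100 → (5.717,1.000)–(6.000,0.738)
cell (5,1): code 1100 → (5.515,2.000)–(5.717,1.000)
cell (5,2): code 1000 → (6.000,2.622)–(5.515,2.000)
cell (6,0): code 0110 → (6.000,0.738)–(7.000,0.663)
cell (6,2): code 1001 → (7.000,2.727)–(6.000,2.622)
cell (7,0): code 0010 → (7.000,0.663)–(7.407,1.000)
cell (7,1): code 0011 → (7.407,1.000)–(7.624,2.000)
cell (7,2): code 0001 → (7.624,2.000)–(7.000,2.727)
total: 8 segments, chained into 1 closed loop(s), length Σ = 6.713128

segments=8 loops=1 length=6.713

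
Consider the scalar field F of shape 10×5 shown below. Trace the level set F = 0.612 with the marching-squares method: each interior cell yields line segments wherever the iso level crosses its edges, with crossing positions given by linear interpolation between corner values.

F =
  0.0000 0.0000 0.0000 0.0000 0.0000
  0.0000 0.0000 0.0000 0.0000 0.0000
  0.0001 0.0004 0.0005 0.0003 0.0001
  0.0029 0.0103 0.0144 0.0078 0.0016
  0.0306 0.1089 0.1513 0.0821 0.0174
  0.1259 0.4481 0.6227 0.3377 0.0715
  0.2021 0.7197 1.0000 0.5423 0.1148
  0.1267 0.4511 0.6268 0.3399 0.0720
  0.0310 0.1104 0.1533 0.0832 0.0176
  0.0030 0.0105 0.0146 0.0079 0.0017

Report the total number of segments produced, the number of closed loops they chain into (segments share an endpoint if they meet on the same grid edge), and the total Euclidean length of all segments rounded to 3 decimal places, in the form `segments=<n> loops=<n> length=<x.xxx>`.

segments=10 loops=1 length=5.934

cell (4,1): code 0100 → (4.977,2.000)–(5.000,1.939)
cell (4,2): code 1000 → (5.000,2.038)–(4.977,2.000)
cell (5,0): code 0100 → (5.603,1.000)–(6.000,0.792)
cell (5,1): code 1110 → (5.000,1.939)–(5.603,1.000)
cell (5,2): code 1001 → (6.000,2.848)–(5.000,2.038)
cell (6,0): code 0010 → (6.000,0.792)–(6.401,1.000)
cell (6,1): code 0111 → (6.401,1.000)–(7.000,1.916)
cell (6,2): code 1001 → (7.000,2.052)–(6.000,2.848)
cell (7,1): code 0010 → (7.000,1.916)–(7.031,2.000)
cell (7,2): code 0001 → (7.031,2.000)–(7.000,2.052)
total: 10 segments, chained into 1 closed loop(s), length Σ = 5.934402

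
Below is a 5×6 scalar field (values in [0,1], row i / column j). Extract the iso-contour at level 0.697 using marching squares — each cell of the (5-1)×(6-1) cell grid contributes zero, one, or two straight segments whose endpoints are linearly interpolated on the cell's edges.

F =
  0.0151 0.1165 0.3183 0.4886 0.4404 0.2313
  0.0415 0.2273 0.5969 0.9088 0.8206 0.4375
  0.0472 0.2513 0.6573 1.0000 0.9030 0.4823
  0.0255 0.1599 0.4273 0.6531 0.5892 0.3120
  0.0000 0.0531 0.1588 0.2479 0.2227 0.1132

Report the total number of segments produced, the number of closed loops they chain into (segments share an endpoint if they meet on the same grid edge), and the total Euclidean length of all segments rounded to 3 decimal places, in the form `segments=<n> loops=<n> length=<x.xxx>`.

cell (0,2): code 0100 → (0.496,3.000)–(1.000,2.321)
cell (0,3): code 1100 → (0.675,4.000)–(0.496,3.000)
cell (0,4): code 1000 → (1.000,4.323)–(0.675,4.000)
cell (1,2): code 0110 → (1.000,2.321)–(2.000,2.116)
cell (1,4): code 1001 → (2.000,4.490)–(1.000,4.323)
cell (2,2): code 0010 → (2.000,2.116)–(2.873,3.000)
cell (2,3): code 0011 → (2.873,3.000)–(2.656,4.000)
cell (2,4): code 0001 → (2.656,4.000)–(2.000,4.490)
total: 8 segments, chained into 1 closed loop(s), length Σ = 7.439338

segments=8 loops=1 length=7.439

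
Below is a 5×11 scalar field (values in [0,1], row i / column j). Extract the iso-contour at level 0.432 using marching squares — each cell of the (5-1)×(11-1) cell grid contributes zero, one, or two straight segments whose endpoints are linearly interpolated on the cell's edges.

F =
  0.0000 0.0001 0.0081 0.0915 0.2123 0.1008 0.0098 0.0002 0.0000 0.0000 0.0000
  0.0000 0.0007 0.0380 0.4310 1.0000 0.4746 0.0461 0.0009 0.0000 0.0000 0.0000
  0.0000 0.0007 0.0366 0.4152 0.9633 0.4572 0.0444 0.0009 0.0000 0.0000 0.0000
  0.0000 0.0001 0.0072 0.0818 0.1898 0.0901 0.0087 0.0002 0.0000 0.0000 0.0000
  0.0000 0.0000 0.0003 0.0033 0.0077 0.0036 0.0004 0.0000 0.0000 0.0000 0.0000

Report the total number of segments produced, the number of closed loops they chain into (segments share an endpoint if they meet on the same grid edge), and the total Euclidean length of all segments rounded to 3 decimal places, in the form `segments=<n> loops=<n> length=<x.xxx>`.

segments=8 loops=1 length=7.009

cell (0,3): code 0100 → (0.279,4.000)–(1.000,3.002)
cell (0,4): code 1100 → (0.886,5.000)–(0.279,4.000)
cell (0,5): code 1000 → (1.000,5.099)–(0.886,5.000)
cell (1,3): code 0110 → (1.000,3.002)–(2.000,3.031)
cell (1,5): code 1001 → (2.000,5.061)–(1.000,5.099)
cell (2,3): code 0010 → (2.000,3.031)–(2.687,4.000)
cell (2,4): code 0011 → (2.687,4.000)–(2.069,5.000)
cell (2,5): code 0001 → (2.069,5.000)–(2.000,5.061)
total: 8 segments, chained into 1 closed loop(s), length Σ = 7.009279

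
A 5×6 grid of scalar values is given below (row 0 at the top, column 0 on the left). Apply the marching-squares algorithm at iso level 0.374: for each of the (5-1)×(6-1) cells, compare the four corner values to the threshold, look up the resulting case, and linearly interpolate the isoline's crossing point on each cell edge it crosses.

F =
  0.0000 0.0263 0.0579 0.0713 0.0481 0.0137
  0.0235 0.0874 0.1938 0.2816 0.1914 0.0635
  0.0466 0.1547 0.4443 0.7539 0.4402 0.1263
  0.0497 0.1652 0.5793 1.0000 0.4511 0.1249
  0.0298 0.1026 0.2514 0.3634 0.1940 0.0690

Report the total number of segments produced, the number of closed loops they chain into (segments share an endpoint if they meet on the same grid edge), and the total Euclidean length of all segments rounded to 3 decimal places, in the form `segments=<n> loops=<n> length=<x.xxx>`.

cell (1,1): code 0100 → (1.719,2.000)–(2.000,1.757)
cell (1,2): code 1100 → (1.196,3.000)–(1.719,2.000)
cell (1,3): code 1100 → (1.734,4.000)–(1.196,3.000)
cell (1,4): code 1000 → (2.000,4.211)–(1.734,4.000)
cell (2,1): code 0110 → (2.000,1.757)–(3.000,1.504)
cell (2,4): code 1001 → (3.000,4.236)–(2.000,4.211)
cell (3,1): code 0010 → (3.000,1.504)–(3.626,2.000)
cell (3,2): code 0011 → (3.626,2.000)–(3.983,3.000)
cell (3,3): code 0011 → (3.983,3.000)–(3.300,4.000)
cell (3,4): code 0001 → (3.300,4.000)–(3.000,4.236)
total: 10 segments, chained into 1 closed loop(s), length Σ = 8.460533

segments=10 loops=1 length=8.461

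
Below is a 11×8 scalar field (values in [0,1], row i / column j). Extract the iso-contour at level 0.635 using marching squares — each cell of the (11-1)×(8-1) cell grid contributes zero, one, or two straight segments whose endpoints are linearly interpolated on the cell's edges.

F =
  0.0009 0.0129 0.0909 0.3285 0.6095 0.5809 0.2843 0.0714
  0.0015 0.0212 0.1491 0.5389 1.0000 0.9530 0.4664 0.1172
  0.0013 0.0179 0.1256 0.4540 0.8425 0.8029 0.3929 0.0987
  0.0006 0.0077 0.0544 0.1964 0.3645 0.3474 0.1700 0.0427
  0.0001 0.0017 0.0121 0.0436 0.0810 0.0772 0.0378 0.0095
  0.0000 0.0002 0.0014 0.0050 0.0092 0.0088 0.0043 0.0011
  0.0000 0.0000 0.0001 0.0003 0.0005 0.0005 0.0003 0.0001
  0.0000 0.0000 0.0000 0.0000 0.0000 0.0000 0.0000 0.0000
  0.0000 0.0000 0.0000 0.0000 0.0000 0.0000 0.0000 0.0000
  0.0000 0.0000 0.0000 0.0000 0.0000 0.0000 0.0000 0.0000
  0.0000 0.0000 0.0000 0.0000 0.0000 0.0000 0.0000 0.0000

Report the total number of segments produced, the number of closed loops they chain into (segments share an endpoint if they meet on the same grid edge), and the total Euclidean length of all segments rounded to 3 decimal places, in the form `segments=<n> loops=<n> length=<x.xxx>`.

segments=8 loops=1 length=7.607

cell (0,3): code 0100 → (0.065,4.000)–(1.000,3.208)
cell (0,4): code 1100 → (0.145,5.000)–(0.065,4.000)
cell (0,5): code 1000 → (1.000,5.654)–(0.145,5.000)
cell (1,3): code 0110 → (1.000,3.208)–(2.000,3.466)
cell (1,5): code 1001 → (2.000,5.410)–(1.000,5.654)
cell (2,3): code 0010 → (2.000,3.466)–(2.434,4.000)
cell (2,4): code 0011 → (2.434,4.000)–(2.369,5.000)
cell (2,5): code 0001 → (2.369,5.000)–(2.000,5.410)
total: 8 segments, chained into 1 closed loop(s), length Σ = 7.607236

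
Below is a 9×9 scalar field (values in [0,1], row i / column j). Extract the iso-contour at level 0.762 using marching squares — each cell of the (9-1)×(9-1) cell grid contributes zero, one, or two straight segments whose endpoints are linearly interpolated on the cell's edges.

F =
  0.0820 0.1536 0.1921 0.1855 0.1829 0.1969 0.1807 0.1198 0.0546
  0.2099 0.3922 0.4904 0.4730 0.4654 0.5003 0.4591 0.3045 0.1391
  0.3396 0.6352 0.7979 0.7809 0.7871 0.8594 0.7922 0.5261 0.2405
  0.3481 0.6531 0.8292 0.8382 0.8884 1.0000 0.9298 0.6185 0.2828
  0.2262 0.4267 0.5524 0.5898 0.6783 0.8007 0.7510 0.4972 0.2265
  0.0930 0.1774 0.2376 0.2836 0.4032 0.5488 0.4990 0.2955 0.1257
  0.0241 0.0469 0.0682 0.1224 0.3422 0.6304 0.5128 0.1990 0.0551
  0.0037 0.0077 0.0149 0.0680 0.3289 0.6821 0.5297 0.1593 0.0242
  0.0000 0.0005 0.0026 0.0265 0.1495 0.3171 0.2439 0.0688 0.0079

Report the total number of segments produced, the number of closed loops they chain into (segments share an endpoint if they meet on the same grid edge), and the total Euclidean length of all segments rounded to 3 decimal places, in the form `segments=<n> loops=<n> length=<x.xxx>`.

cell (1,1): code 0100 → (1.883,2.000)–(2.000,1.779)
cell (1,2): code 1100 → (1.939,3.000)–(1.883,2.000)
cell (1,3): code 1100 → (1.922,4.000)–(1.939,3.000)
cell (1,4): code 1100 → (1.729,5.000)–(1.922,4.000)
cell (1,5): code 1100 → (1.909,6.000)–(1.729,5.000)
cell (1,6): code 1000 → (2.000,6.113)–(1.909,6.000)
cell (2,1): code 0110 → (2.000,1.779)–(3.000,1.618)
cell (2,6): code 1001 → (3.000,6.539)–(2.000,6.113)
cell (3,1): code 0010 → (3.000,1.618)–(3.243,2.000)
cell (3,2): code 0011 → (3.243,2.000)–(3.307,3.000)
cell (3,3): code 0011 → (3.307,3.000)–(3.602,4.000)
cell (3,4): code 0111 → (3.602,4.000)–(4.000,4.684)
cell (3,5): code 1011 → (4.000,5.779)–(3.938,6.000)
cell (3,6): code 0001 → (3.938,6.000)–(3.000,6.539)
cell (4,4): code 0010 → (4.000,4.684)–(4.154,5.000)
cell (4,5): code 0001 → (4.154,5.000)–(4.000,5.779)
total: 16 segments, chained into 1 closed loop(s), length Σ = 12.276364

segments=16 loops=1 length=12.276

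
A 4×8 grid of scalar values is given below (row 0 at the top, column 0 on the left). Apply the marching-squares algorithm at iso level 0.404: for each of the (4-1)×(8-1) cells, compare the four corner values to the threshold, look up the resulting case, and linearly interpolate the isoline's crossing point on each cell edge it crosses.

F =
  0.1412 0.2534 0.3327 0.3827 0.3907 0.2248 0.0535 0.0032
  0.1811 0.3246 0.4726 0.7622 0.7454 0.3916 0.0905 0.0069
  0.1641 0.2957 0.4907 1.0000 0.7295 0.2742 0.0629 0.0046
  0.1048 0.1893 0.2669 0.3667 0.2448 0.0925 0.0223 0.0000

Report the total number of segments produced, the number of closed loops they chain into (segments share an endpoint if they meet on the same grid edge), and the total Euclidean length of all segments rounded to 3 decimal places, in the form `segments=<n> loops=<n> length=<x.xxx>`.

cell (0,1): code 0100 → (0.510,2.000)–(1.000,1.536)
cell (0,2): code 1100 → (0.056,3.000)–(0.510,2.000)
cell (0,3): code 1100 → (0.037,4.000)–(0.056,3.000)
cell (0,4): code 1000 → (1.000,4.965)–(0.037,4.000)
cell (1,1): code 0110 → (1.000,1.536)–(2.000,1.555)
cell (1,4): code 1001 → (2.000,4.715)–(1.000,4.965)
cell (2,1): code 0010 → (2.000,1.555)–(2.387,2.000)
cell (2,2): code 0011 → (2.387,2.000)–(2.941,3.000)
cell (2,3): code 0011 → (2.941,3.000)–(2.672,4.000)
cell (2,4): code 0001 → (2.672,4.000)–(2.000,4.715)
total: 10 segments, chained into 1 closed loop(s), length Σ = 9.916164

segments=10 loops=1 length=9.916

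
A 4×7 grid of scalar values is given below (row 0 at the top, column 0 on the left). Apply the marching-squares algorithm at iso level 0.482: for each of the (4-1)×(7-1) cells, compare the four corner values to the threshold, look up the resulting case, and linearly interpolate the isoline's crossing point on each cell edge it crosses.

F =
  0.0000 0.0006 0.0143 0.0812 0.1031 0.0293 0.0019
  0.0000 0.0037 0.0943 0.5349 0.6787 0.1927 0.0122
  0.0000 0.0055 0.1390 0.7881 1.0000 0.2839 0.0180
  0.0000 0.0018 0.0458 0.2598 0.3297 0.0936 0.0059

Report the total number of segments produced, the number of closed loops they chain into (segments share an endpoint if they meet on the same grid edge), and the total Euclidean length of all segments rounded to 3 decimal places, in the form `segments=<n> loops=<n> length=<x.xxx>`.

segments=8 loops=1 length=6.656

cell (0,2): code 0100 → (0.883,3.000)–(1.000,2.880)
cell (0,3): code 1100 → (0.658,4.000)–(0.883,3.000)
cell (0,4): code 1000 → (1.000,4.405)–(0.658,4.000)
cell (1,2): code 0110 → (1.000,2.880)–(2.000,2.528)
cell (1,4): code 1001 → (2.000,4.723)–(1.000,4.405)
cell (2,2): code 0010 → (2.000,2.528)–(2.579,3.000)
cell (2,3): code 0011 → (2.579,3.000)–(2.773,4.000)
cell (2,4): code 0001 → (2.773,4.000)–(2.000,4.723)
total: 8 segments, chained into 1 closed loop(s), length Σ = 6.655714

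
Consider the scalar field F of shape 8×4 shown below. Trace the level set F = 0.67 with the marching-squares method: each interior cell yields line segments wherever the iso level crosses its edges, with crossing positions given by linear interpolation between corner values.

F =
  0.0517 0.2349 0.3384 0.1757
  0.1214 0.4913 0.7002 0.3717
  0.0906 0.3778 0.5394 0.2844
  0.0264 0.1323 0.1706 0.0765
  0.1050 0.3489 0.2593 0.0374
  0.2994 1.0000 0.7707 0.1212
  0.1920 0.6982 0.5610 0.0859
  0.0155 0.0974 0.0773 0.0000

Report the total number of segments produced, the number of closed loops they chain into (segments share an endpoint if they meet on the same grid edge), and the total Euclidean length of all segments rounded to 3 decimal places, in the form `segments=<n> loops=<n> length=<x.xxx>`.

segments=12 loops=2 length=5.547

cell (0,1): code 0100 → (0.917,2.000)–(1.000,1.855)
cell (0,2): code 1000 → (1.000,2.092)–(0.917,2.000)
cell (1,1): code 0010 → (1.000,1.855)–(1.188,2.000)
cell (1,2): code 0001 → (1.188,2.000)–(1.000,2.092)
cell (4,0): code 0100 → (4.493,1.000)–(5.000,0.529)
cell (4,1): code 1100 → (4.803,2.000)–(4.493,1.000)
cell (4,2): code 1000 → (5.000,2.155)–(4.803,2.000)
cell (5,0): code 0110 → (5.000,0.529)–(6.000,0.944)
cell (5,1): code 1011 → (6.000,1.206)–(5.480,2.000)
cell (5,2): code 0001 → (5.480,2.000)–(5.000,2.155)
cell (6,0): code 0010 → (6.000,0.944)–(6.047,1.000)
cell (6,1): code 0001 → (6.047,1.000)–(6.000,1.206)
total: 12 segments, chained into 2 closed loop(s), length Σ = 5.547187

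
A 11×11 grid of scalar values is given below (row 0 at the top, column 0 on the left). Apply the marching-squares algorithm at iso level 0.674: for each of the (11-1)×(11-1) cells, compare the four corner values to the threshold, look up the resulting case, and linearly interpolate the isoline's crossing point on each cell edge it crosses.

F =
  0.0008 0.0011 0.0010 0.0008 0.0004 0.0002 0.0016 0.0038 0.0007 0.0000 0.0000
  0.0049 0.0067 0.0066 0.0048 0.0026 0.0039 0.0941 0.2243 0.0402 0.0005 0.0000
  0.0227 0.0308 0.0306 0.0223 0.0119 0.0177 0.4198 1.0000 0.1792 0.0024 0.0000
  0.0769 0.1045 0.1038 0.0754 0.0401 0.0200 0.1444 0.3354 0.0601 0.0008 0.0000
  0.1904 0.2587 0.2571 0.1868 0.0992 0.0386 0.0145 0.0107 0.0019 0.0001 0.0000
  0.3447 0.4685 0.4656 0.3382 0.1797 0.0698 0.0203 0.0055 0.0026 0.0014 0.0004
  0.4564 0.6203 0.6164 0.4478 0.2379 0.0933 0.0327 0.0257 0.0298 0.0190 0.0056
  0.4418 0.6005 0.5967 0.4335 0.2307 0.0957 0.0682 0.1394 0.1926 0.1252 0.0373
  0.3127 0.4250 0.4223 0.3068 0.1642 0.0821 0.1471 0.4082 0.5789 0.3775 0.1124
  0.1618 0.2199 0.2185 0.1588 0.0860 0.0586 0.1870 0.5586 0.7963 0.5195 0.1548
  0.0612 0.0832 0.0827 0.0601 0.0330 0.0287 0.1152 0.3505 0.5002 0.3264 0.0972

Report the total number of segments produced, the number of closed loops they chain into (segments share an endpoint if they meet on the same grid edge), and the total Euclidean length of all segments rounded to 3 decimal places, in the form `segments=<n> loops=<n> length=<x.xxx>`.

cell (1,6): code 0100 → (1.580,7.000)–(2.000,6.438)
cell (1,7): code 1000 → (2.000,7.397)–(1.580,7.000)
cell (2,6): code 0010 → (2.000,6.438)–(2.491,7.000)
cell (2,7): code 0001 → (2.491,7.000)–(2.000,7.397)
cell (8,7): code 0100 → (8.437,8.000)–(9.000,7.485)
cell (8,8): code 1000 → (9.000,8.442)–(8.437,8.000)
cell (9,7): code 0010 → (9.000,7.485)–(9.413,8.000)
cell (9,8): code 0001 → (9.413,8.000)–(9.000,8.442)
total: 8 segments, chained into 2 closed loop(s), length Σ = 5.399233

segments=8 loops=2 length=5.399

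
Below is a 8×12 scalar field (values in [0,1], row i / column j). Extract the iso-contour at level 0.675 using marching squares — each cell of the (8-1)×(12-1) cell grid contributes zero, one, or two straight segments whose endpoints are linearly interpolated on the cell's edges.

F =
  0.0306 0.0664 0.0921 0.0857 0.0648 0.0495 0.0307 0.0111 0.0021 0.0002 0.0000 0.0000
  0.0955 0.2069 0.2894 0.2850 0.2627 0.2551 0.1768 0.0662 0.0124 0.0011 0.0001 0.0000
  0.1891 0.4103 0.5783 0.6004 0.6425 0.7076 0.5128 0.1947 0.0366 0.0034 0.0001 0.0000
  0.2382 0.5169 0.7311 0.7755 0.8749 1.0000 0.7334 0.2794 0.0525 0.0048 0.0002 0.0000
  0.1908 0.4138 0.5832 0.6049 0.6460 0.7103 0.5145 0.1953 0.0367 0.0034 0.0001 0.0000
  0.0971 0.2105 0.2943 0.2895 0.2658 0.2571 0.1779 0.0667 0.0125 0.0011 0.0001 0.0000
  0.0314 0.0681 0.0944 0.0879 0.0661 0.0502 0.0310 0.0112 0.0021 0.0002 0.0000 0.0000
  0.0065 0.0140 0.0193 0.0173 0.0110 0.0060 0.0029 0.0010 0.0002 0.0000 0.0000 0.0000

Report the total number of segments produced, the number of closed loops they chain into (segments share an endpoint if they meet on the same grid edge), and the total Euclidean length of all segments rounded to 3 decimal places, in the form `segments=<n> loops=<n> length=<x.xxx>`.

segments=16 loops=1 length=10.262

cell (1,4): code 0100 → (1.928,5.000)–(2.000,4.499)
cell (1,5): code 1000 → (2.000,5.167)–(1.928,5.000)
cell (2,1): code 0100 → (2.633,2.000)–(3.000,1.738)
cell (2,2): code 1100 → (2.426,3.000)–(2.633,2.000)
cell (2,3): code 1100 → (2.140,4.000)–(2.426,3.000)
cell (2,4): code 1110 → (2.000,4.499)–(2.140,4.000)
cell (2,5): code 1101 → (2.735,6.000)–(2.000,5.167)
cell (2,6): code 1000 → (3.000,6.129)–(2.735,6.000)
cell (3,1): code 0010 → (3.000,1.738)–(3.379,2.000)
cell (3,2): code 0011 → (3.379,2.000)–(3.589,3.000)
cell (3,3): code 0011 → (3.589,3.000)–(3.873,4.000)
cell (3,4): code 0111 → (3.873,4.000)–(4.000,4.451)
cell (3,5): code 1011 → (4.000,5.180)–(3.267,6.000)
cell (3,6): code 0001 → (3.267,6.000)–(3.000,6.129)
cell (4,4): code 0010 → (4.000,4.451)–(4.078,5.000)
cell (4,5): code 0001 → (4.078,5.000)–(4.000,5.180)
total: 16 segments, chained into 1 closed loop(s), length Σ = 10.261653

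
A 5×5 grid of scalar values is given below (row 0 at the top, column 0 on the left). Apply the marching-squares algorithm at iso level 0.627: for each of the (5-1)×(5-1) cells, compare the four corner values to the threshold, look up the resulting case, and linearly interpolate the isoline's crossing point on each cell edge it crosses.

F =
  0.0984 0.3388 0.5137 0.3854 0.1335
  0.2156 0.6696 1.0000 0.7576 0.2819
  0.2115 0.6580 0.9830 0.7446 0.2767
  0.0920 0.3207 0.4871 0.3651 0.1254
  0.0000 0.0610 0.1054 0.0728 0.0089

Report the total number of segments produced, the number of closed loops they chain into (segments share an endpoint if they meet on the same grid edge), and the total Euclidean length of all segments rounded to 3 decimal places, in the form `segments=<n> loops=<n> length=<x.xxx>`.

cell (0,0): code 0100 → (0.871,1.000)–(1.000,0.906)
cell (0,1): code 1100 → (0.233,2.000)–(0.871,1.000)
cell (0,2): code 1100 → (0.649,3.000)–(0.233,2.000)
cell (0,3): code 1000 → (1.000,3.275)–(0.649,3.000)
cell (1,0): code 0110 → (1.000,0.906)–(2.000,0.931)
cell (1,3): code 1001 → (2.000,3.251)–(1.000,3.275)
cell (2,0): code 0010 → (2.000,0.931)–(2.092,1.000)
cell (2,1): code 0011 → (2.092,1.000)–(2.718,2.000)
cell (2,2): code 0011 → (2.718,2.000)–(2.310,3.000)
cell (2,3): code 0001 → (2.310,3.000)–(2.000,3.251)
total: 10 segments, chained into 1 closed loop(s), length Σ = 7.648852

segments=10 loops=1 length=7.649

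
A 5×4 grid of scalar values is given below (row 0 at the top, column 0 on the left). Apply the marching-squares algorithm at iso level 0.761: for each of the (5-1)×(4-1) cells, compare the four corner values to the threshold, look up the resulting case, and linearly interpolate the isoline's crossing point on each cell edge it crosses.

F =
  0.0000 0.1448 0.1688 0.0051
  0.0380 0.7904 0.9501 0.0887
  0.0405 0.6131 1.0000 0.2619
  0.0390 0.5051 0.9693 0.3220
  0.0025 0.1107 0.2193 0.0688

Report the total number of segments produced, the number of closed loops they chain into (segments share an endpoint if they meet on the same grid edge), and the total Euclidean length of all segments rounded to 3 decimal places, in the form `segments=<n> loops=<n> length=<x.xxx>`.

segments=10 loops=1 length=6.466

cell (0,0): code 0100 → (0.954,1.000)–(1.000,0.961)
cell (0,1): code 1100 → (0.758,2.000)–(0.954,1.000)
cell (0,2): code 1000 → (1.000,2.220)–(0.758,2.000)
cell (1,0): code 0010 → (1.000,0.961)–(1.166,1.000)
cell (1,1): code 0111 → (1.166,1.000)–(2.000,1.382)
cell (1,2): code 1001 → (2.000,2.324)–(1.000,2.220)
cell (2,1): code 0110 → (2.000,1.382)–(3.000,1.551)
cell (2,2): code 1001 → (3.000,2.322)–(2.000,2.324)
cell (3,1): code 0010 → (3.000,1.551)–(3.278,2.000)
cell (3,2): code 0001 → (3.278,2.000)–(3.000,2.322)
total: 10 segments, chained into 1 closed loop(s), length Σ = 6.466252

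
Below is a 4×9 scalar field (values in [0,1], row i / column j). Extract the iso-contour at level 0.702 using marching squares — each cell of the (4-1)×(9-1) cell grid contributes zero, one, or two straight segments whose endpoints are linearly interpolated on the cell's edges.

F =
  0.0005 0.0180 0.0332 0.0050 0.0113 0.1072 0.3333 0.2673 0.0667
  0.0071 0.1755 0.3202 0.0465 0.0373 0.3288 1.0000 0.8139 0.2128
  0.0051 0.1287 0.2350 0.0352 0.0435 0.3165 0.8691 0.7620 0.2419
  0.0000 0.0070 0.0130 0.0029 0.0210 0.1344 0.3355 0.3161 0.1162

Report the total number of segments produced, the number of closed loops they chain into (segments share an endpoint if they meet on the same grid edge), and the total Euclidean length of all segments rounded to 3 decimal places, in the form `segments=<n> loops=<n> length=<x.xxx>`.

cell (0,5): code 0100 → (0.553,6.000)–(1.000,5.556)
cell (0,6): code 1100 → (0.795,7.000)–(0.553,6.000)
cell (0,7): code 1000 → (1.000,7.186)–(0.795,7.000)
cell (1,5): code 0110 → (1.000,5.556)–(2.000,5.698)
cell (1,7): code 1001 → (2.000,7.115)–(1.000,7.186)
cell (2,5): code 0010 → (2.000,5.698)–(2.313,6.000)
cell (2,6): code 0011 → (2.313,6.000)–(2.135,7.000)
cell (2,7): code 0001 → (2.135,7.000)–(2.000,7.115)
total: 8 segments, chained into 1 closed loop(s), length Σ = 5.576502

segments=8 loops=1 length=5.577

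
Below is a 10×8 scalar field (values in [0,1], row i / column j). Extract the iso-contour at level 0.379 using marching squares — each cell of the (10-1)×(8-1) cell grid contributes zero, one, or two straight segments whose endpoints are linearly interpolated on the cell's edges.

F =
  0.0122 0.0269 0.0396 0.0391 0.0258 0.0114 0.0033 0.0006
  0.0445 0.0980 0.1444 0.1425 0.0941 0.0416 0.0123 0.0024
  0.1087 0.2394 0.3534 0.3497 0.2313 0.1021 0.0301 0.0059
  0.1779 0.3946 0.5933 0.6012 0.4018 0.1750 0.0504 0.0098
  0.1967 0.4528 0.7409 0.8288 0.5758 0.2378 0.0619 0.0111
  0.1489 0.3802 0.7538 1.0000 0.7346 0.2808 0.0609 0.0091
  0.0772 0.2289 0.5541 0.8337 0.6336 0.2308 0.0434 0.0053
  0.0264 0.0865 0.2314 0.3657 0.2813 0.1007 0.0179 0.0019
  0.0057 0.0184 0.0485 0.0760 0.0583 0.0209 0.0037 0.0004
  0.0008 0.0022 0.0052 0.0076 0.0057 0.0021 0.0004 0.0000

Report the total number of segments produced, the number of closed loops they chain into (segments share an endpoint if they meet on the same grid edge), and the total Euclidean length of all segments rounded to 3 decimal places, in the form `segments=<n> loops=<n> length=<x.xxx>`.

cell (2,0): code 0100 → (2.899,1.000)–(3.000,0.928)
cell (2,1): code 1100 → (2.107,2.000)–(2.899,1.000)
cell (2,2): code 1100 → (2.117,3.000)–(2.107,2.000)
cell (2,3): code 1100 → (2.866,4.000)–(2.117,3.000)
cell (2,4): code 1000 → (3.000,4.101)–(2.866,4.000)
cell (3,0): code 0110 → (3.000,0.928)–(4.000,0.712)
cell (3,4): code 1001 → (4.000,4.582)–(3.000,4.101)
cell (4,0): code 0110 → (4.000,0.712)–(5.000,0.995)
cell (4,4): code 1001 → (5.000,4.784)–(4.000,4.582)
cell (5,0): code 0010 → (5.000,0.995)–(5.008,1.000)
cell (5,1): code 0111 → (5.008,1.000)–(6.000,1.462)
cell (5,4): code 1001 → (6.000,4.632)–(5.000,4.784)
cell (6,1): code 0010 → (6.000,1.462)–(6.543,2.000)
cell (6,2): code 0011 → (6.543,2.000)–(6.972,3.000)
cell (6,3): code 0011 → (6.972,3.000)–(6.723,4.000)
cell (6,4): code 0001 → (6.723,4.000)–(6.000,4.632)
total: 16 segments, chained into 1 closed loop(s), length Σ = 13.967618

segments=16 loops=1 length=13.968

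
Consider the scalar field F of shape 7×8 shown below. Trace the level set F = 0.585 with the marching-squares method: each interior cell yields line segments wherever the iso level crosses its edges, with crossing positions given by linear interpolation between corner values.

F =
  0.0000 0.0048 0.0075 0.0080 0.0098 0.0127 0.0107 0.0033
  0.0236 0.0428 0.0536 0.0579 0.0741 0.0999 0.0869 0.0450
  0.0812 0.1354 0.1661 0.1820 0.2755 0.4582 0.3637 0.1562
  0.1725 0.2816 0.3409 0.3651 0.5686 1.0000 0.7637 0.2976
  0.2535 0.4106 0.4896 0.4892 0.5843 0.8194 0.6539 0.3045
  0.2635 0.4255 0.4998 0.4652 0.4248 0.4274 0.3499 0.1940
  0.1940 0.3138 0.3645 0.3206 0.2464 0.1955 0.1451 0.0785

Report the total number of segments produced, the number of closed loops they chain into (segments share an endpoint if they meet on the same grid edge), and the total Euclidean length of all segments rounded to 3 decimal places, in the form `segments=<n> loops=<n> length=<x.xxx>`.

segments=8 loops=1 length=7.416

cell (2,4): code 0100 → (2.234,5.000)–(3.000,4.038)
cell (2,5): code 1100 → (2.553,6.000)–(2.234,5.000)
cell (2,6): code 1000 → (3.000,6.383)–(2.553,6.000)
cell (3,4): code 0110 → (3.000,4.038)–(4.000,4.003)
cell (3,6): code 1001 → (4.000,6.197)–(3.000,6.383)
cell (4,4): code 0010 → (4.000,4.003)–(4.598,5.000)
cell (4,5): code 0011 → (4.598,5.000)–(4.227,6.000)
cell (4,6): code 0001 → (4.227,6.000)–(4.000,6.197)
total: 8 segments, chained into 1 closed loop(s), length Σ = 7.415625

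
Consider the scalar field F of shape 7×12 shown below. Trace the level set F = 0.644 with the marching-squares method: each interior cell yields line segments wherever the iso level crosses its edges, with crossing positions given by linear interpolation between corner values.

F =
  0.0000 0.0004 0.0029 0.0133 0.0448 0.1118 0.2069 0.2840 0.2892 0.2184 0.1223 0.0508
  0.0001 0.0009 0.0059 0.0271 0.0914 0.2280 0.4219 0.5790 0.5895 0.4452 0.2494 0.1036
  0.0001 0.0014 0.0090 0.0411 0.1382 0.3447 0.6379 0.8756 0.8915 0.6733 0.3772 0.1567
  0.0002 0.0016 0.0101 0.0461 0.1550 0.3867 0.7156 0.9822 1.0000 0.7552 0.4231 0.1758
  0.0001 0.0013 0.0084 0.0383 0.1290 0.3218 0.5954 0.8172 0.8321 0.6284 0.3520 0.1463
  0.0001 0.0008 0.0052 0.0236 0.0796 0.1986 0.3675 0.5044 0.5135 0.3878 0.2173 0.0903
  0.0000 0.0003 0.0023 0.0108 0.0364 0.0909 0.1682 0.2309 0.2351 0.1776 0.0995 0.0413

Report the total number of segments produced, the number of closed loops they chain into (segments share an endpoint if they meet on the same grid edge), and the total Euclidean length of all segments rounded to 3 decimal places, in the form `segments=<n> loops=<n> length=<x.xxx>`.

cell (1,6): code 0100 → (1.219,7.000)–(2.000,6.026)
cell (1,7): code 1100 → (1.180,8.000)–(1.219,7.000)
cell (1,8): code 1100 → (1.872,9.000)–(1.180,8.000)
cell (1,9): code 1000 → (2.000,9.099)–(1.872,9.000)
cell (2,5): code 0100 → (2.079,6.000)–(3.000,5.782)
cell (2,6): code 1110 → (2.000,6.026)–(2.079,6.000)
cell (2,9): code 1001 → (3.000,9.335)–(2.000,9.099)
cell (3,5): code 0010 → (3.000,5.782)–(3.596,6.000)
cell (3,6): code 0111 → (3.596,6.000)–(4.000,6.219)
cell (3,8): code 1011 → (4.000,8.923)–(3.877,9.000)
cell (3,9): code 0001 → (3.877,9.000)–(3.000,9.335)
cell (4,6): code 0010 → (4.000,6.219)–(4.554,7.000)
cell (4,7): code 0011 → (4.554,7.000)–(4.590,8.000)
cell (4,8): code 0001 → (4.590,8.000)–(4.000,8.923)
total: 14 segments, chained into 1 closed loop(s), length Σ = 10.915676

segments=14 loops=1 length=10.916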